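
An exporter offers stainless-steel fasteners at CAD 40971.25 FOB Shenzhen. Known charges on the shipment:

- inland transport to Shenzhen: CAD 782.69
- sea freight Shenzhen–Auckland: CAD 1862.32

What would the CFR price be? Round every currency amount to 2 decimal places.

CFR price: CAD 42833.57

Not relevant to the conversion: inland to port — on the seller under both FOB and CFR; already in the FOB price and stays in the CFR price.
From FOB to CFR, the seller additionally bears: freight.
CFR price = 40971.25 + 1862.32 = 42833.57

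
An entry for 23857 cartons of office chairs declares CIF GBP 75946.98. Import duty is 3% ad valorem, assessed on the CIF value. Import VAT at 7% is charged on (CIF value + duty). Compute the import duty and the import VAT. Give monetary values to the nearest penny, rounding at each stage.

Import duty: GBP 2278.41; import VAT: GBP 5475.78

Import duty = 75946.98 × 3% = 2278.41
VAT base = CIF + duty = 75946.98 + 2278.41 = 78225.39
Import VAT = 78225.39 × 7% = 5475.78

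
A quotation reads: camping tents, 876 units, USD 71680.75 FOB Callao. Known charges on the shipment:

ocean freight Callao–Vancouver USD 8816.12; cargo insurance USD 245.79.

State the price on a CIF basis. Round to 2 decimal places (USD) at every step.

CIF price: USD 80742.66

From FOB to CIF, the seller additionally bears: freight, insurance.
CIF price = 71680.75 + 8816.12 + 245.79 = 80742.66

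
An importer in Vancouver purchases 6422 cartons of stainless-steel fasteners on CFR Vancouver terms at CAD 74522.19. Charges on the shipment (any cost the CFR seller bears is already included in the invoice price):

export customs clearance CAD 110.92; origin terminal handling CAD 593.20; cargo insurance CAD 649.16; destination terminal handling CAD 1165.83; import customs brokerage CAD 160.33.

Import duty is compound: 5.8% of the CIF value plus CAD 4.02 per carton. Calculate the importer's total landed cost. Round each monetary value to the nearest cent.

Total landed cost: CAD 106673.89

CFR: the seller pays costs through ocean freight to the destination port, but not insurance.
Already in the invoice (seller's account under CFR): export clearance, origin terminal — exclude.
CIF value = CFR price + insurance = 74522.19 + 649.16 = 75171.35
Ad valorem component: 75171.35 × 5.8% = 4359.94
Specific component: 6422 × 4.02 = 25816.44
Import duty = 4359.94 + 25816.44 = 30176.38
Buyer bears: insurance 649.16 + destination terminal 1165.83 + brokerage 160.33 + duty 30176.38 = 32151.70
Landed cost = invoice 74522.19 + 32151.70 = 106673.89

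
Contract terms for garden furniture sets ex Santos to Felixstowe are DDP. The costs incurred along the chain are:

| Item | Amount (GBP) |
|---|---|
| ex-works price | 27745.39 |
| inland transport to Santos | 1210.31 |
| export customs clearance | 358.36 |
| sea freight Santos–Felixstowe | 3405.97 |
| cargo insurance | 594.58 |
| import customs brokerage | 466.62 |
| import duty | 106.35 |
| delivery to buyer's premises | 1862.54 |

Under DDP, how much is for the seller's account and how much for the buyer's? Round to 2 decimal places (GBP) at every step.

DDP: the seller bears all costs including import duty.
Seller's account: goods 27745.39 + inland to port 1210.31 + export clearance 358.36 + freight 3405.97 + insurance 594.58 + brokerage 466.62 + duty 106.35 + delivery 1862.54 = 35750.12
Buyer's account: 0.00

Seller: GBP 35750.12; buyer: GBP 0.00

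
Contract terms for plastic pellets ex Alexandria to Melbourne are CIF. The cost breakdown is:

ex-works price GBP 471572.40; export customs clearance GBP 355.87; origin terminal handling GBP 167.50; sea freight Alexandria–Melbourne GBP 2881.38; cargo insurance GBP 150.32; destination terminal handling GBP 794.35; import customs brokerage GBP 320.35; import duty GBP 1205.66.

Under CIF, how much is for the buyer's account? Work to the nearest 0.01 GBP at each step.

Buyer's account: GBP 2320.36

CIF: the seller pays costs through ocean freight and marine insurance to the destination port.
Seller's account: goods 471572.40 + export clearance 355.87 + origin terminal 167.50 + freight 2881.38 + insurance 150.32 = 475127.47
Buyer's account: destination terminal 794.35 + brokerage 320.35 + duty 1205.66 = 2320.36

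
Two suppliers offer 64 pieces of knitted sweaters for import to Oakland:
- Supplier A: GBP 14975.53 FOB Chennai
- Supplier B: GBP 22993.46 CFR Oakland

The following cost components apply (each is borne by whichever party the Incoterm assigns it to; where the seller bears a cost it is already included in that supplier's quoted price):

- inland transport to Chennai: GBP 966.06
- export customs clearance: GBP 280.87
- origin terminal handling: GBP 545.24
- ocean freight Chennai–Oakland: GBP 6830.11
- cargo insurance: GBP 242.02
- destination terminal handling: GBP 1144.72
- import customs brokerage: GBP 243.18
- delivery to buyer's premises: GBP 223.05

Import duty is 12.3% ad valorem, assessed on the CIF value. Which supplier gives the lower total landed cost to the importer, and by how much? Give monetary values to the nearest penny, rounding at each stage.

Supplier A is cheaper by GBP 1333.92

Supplier A (FOB):
CIF value = FOB price + freight + insurance = 14975.53 + 6830.11 + 242.02 = 22047.66
Import duty = 22047.66 × 12.3% = 2711.86
Buyer bears (A): 6830.11 + 242.02 + 1144.72 + 243.18 + 223.05 = 8683.08
Landed cost (A) = invoice 14975.53 + 8683.08 + duty 2711.86 = 26370.47
Supplier B (CFR):
CIF value = CFR price + insurance = 22993.46 + 242.02 = 23235.48
Import duty = 23235.48 × 12.3% = 2857.96
Buyer bears (B): 242.02 + 1144.72 + 243.18 + 223.05 = 1852.97
Landed cost (B) = invoice 22993.46 + 1852.97 + duty 2857.96 = 27704.39
Difference = |26370.47 − 27704.39| = 1333.92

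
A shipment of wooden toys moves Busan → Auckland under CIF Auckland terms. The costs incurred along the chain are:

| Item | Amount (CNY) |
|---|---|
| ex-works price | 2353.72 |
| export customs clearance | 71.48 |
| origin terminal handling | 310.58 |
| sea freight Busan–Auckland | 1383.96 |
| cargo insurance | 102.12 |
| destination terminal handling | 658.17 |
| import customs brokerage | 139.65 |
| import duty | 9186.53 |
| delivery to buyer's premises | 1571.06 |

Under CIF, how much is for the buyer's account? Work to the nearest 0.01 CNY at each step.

Buyer's account: CNY 11555.41

CIF: the seller pays costs through ocean freight and marine insurance to the destination port.
Seller's account: goods 2353.72 + export clearance 71.48 + origin terminal 310.58 + freight 1383.96 + insurance 102.12 = 4221.86
Buyer's account: destination terminal 658.17 + brokerage 139.65 + duty 9186.53 + delivery 1571.06 = 11555.41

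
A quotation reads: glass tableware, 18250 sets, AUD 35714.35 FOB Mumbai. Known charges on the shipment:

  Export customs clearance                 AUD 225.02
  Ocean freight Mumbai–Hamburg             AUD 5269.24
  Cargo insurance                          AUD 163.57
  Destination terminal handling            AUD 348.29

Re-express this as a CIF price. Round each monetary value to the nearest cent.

Not relevant to the conversion: export clearance — on the seller under both FOB and CIF; already in the FOB price and stays in the CIF price. destination terminal — on the buyer under both terms; not part of either seller's price.
From FOB to CIF, the seller additionally bears: freight, insurance.
CIF price = 35714.35 + 5269.24 + 163.57 = 41147.16

CIF price: AUD 41147.16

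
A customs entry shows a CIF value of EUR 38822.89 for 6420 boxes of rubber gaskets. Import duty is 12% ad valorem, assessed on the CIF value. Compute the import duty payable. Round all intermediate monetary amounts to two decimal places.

Import duty: EUR 4658.75

Import duty = 38822.89 × 12% = 4658.75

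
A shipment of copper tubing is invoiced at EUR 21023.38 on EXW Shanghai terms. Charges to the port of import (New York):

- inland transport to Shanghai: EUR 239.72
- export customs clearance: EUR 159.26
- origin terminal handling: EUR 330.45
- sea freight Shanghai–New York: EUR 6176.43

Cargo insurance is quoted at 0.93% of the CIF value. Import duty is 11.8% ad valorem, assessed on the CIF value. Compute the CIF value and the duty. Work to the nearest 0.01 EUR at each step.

Let C be the CIF value. C = EXW price + pre-shipment costs + freight + 0.93% × C
C − 0.93% × C = 21023.38 + 239.72 + 159.26 + 330.45 + 6176.43
0.9907 × C = 27929.24
C = 27929.24 / 0.9907 = 28191.42
Insurance premium = 0.93% × 28191.42 = 262.18
Import duty = 28191.42 × 11.8% = 3326.59

CIF value: EUR 28191.42; import duty: EUR 3326.59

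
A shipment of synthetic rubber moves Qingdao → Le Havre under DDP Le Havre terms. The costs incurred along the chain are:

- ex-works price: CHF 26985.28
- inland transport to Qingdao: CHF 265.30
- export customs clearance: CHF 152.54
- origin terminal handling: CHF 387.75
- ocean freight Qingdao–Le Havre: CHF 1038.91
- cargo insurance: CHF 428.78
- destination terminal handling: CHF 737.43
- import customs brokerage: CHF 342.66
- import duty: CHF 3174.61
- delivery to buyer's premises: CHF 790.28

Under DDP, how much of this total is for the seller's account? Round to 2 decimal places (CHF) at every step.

DDP: the seller bears all costs including import duty.
Seller's account: goods 26985.28 + inland to port 265.30 + export clearance 152.54 + origin terminal 387.75 + freight 1038.91 + insurance 428.78 + destination terminal 737.43 + brokerage 342.66 + duty 3174.61 + delivery 790.28 = 34303.54
Buyer's account: 0.00

Seller's account: CHF 34303.54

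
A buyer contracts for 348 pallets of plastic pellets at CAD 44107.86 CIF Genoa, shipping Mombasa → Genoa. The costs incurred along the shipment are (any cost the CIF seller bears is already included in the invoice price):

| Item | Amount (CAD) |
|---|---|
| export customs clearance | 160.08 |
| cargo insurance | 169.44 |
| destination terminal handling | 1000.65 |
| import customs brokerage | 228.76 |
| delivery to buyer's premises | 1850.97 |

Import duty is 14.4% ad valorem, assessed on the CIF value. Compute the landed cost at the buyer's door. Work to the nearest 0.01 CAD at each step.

Total landed cost: CAD 53539.77

CIF: the seller pays costs through ocean freight and marine insurance to the destination port.
Already in the invoice (seller's account under CIF): export clearance, insurance — exclude.
The CIF price already equals the CIF value: 44107.86
Import duty = 44107.86 × 14.4% = 6351.53
Buyer bears: destination terminal 1000.65 + brokerage 228.76 + delivery 1850.97 + duty 6351.53 = 9431.91
Landed cost = invoice 44107.86 + 9431.91 = 53539.77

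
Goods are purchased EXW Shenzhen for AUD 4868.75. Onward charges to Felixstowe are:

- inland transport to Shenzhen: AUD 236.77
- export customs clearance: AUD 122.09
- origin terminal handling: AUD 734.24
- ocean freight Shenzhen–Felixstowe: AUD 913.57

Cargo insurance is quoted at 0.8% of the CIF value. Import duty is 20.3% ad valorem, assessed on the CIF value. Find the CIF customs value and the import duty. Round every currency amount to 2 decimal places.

Let C be the CIF value. C = EXW price + pre-shipment costs + freight + 0.8% × C
C − 0.8% × C = 4868.75 + 236.77 + 122.09 + 734.24 + 913.57
0.992 × C = 6875.42
C = 6875.42 / 0.992 = 6930.87
Insurance premium = 0.8% × 6930.87 = 55.45
Import duty = 6930.87 × 20.3% = 1406.97

CIF value: AUD 6930.87; import duty: AUD 1406.97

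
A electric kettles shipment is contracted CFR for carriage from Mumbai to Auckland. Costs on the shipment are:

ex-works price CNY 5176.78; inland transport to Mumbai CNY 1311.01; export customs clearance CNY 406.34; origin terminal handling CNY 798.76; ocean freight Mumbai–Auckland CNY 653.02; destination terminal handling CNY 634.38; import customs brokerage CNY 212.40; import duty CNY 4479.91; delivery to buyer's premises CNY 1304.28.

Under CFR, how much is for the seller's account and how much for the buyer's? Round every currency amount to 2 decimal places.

Seller: CNY 8345.91; buyer: CNY 6630.97

CFR: the seller pays costs through ocean freight to the destination port, but not insurance.
Seller's account: goods 5176.78 + inland to port 1311.01 + export clearance 406.34 + origin terminal 798.76 + freight 653.02 = 8345.91
Buyer's account: destination terminal 634.38 + brokerage 212.40 + duty 4479.91 + delivery 1304.28 = 6630.97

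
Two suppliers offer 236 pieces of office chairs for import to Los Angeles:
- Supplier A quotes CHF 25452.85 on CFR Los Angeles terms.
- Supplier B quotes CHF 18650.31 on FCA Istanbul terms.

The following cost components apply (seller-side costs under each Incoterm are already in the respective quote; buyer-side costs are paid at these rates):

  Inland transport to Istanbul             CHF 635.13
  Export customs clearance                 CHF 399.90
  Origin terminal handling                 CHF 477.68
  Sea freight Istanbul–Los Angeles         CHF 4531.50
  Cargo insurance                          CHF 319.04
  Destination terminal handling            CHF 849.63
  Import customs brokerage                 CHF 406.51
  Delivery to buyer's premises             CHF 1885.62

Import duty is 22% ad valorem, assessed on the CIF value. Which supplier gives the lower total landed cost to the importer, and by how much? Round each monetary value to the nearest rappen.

Supplier B is cheaper by CHF 2187.90

Supplier A (CFR):
CIF value = CFR price + insurance = 25452.85 + 319.04 = 25771.89
Import duty = 25771.89 × 22% = 5669.82
Buyer bears (A): 319.04 + 849.63 + 406.51 + 1885.62 = 3460.80
Landed cost (A) = invoice 25452.85 + 3460.80 + duty 5669.82 = 34583.47
Supplier B (FCA):
CIF value = FCA price + origin terminal + freight + insurance = 18650.31 + 477.68 + 4531.50 + 319.04 = 23978.53
Import duty = 23978.53 × 22% = 5275.28
Buyer bears (B): 477.68 + 4531.50 + 319.04 + 849.63 + 406.51 + 1885.62 = 8469.98
Landed cost (B) = invoice 18650.31 + 8469.98 + duty 5275.28 = 32395.57
Difference = |34583.47 − 32395.57| = 2187.90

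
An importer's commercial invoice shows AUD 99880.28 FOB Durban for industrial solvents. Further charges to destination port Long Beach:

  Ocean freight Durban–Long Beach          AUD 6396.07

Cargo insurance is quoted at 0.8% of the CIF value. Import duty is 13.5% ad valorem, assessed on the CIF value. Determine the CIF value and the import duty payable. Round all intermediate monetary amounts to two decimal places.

CIF value: AUD 107133.42; import duty: AUD 14463.01

Let C be the CIF value. C = FOB price + freight + 0.8% × C
C − 0.8% × C = 99880.28 + 6396.07
0.992 × C = 106276.35
C = 106276.35 / 0.992 = 107133.42
Insurance premium = 0.8% × 107133.42 = 857.07
Import duty = 107133.42 × 13.5% = 14463.01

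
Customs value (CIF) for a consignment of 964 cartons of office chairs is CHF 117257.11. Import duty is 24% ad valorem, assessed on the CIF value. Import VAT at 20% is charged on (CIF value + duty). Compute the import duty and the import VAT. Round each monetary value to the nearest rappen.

Import duty: CHF 28141.71; import VAT: CHF 29079.76

Import duty = 117257.11 × 24% = 28141.71
VAT base = CIF + duty = 117257.11 + 28141.71 = 145398.82
Import VAT = 145398.82 × 20% = 29079.76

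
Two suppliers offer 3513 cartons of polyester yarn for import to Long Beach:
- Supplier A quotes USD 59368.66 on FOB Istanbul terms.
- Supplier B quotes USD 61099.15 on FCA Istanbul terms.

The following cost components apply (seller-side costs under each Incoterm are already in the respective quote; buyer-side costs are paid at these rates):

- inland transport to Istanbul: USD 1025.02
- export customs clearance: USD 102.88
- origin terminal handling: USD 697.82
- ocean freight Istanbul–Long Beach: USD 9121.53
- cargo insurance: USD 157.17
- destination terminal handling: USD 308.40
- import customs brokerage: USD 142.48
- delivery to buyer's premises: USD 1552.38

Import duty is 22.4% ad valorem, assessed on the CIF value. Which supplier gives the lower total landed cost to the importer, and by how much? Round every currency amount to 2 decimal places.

Supplier A (FOB):
CIF value = FOB price + freight + insurance = 59368.66 + 9121.53 + 157.17 = 68647.36
Import duty = 68647.36 × 22.4% = 15377.01
Buyer bears (A): 9121.53 + 157.17 + 308.40 + 142.48 + 1552.38 = 11281.96
Landed cost (A) = invoice 59368.66 + 11281.96 + duty 15377.01 = 86027.63
Supplier B (FCA):
CIF value = FCA price + origin terminal + freight + insurance = 61099.15 + 697.82 + 9121.53 + 157.17 = 71075.67
Import duty = 71075.67 × 22.4% = 15920.95
Buyer bears (B): 697.82 + 9121.53 + 157.17 + 308.40 + 142.48 + 1552.38 = 11979.78
Landed cost (B) = invoice 61099.15 + 11979.78 + duty 15920.95 = 88999.88
Difference = |86027.63 − 88999.88| = 2972.25

Supplier A is cheaper by USD 2972.25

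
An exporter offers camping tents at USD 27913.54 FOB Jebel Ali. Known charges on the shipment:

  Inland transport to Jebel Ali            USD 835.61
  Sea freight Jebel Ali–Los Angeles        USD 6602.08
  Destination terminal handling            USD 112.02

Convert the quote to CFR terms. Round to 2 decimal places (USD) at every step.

CFR price: USD 34515.62

Not relevant to the conversion: inland to port — on the seller under both FOB and CFR; already in the FOB price and stays in the CFR price. destination terminal — on the buyer under both terms; not part of either seller's price.
From FOB to CFR, the seller additionally bears: freight.
CFR price = 27913.54 + 6602.08 = 34515.62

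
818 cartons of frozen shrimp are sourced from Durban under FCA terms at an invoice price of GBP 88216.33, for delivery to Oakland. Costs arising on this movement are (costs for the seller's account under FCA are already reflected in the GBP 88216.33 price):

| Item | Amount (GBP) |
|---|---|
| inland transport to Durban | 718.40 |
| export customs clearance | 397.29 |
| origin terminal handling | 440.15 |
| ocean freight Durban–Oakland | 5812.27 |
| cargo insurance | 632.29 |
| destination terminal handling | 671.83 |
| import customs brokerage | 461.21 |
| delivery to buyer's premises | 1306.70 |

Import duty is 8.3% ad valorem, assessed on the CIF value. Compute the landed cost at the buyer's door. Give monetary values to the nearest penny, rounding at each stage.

FCA: the seller delivers export-cleared goods to the carrier; the buyer bears costs from that point.
Already in the invoice (seller's account under FCA): inland to port, export clearance — exclude.
CIF value = FCA price + origin terminal + freight + insurance = 88216.33 + 440.15 + 5812.27 + 632.29 = 95101.04
Import duty = 95101.04 × 8.3% = 7893.39
Buyer bears: origin terminal 440.15 + freight 5812.27 + insurance 632.29 + destination terminal 671.83 + brokerage 461.21 + delivery 1306.70 + duty 7893.39 = 17217.84
Landed cost = invoice 88216.33 + 17217.84 = 105434.17

Total landed cost: GBP 105434.17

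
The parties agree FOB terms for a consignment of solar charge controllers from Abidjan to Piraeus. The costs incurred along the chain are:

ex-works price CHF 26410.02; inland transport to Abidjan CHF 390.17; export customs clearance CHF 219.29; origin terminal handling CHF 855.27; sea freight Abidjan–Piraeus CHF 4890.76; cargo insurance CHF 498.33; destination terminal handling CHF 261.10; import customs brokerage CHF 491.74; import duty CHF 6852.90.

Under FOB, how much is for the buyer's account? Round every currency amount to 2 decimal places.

FOB: the seller bears costs until goods are on board at the origin port; the buyer bears freight, insurance and all costs thereafter.
Seller's account: goods 26410.02 + inland to port 390.17 + export clearance 219.29 + origin terminal 855.27 = 27874.75
Buyer's account: freight 4890.76 + insurance 498.33 + destination terminal 261.10 + brokerage 491.74 + duty 6852.90 = 12994.83

Buyer's account: CHF 12994.83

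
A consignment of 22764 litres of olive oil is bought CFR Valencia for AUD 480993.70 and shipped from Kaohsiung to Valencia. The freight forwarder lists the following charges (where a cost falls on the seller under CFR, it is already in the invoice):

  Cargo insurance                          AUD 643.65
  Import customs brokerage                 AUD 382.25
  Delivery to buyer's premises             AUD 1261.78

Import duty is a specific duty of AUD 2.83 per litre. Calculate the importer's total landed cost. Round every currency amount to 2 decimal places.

CFR: the seller pays costs through ocean freight to the destination port, but not insurance.
CIF value = CFR price + insurance = 480993.70 + 643.65 = 481637.35
Import duty = 22764 × 2.83 = 64422.12
Buyer bears: insurance 643.65 + brokerage 382.25 + delivery 1261.78 + duty 64422.12 = 66709.80
Landed cost = invoice 480993.70 + 66709.80 = 547703.50

Total landed cost: AUD 547703.50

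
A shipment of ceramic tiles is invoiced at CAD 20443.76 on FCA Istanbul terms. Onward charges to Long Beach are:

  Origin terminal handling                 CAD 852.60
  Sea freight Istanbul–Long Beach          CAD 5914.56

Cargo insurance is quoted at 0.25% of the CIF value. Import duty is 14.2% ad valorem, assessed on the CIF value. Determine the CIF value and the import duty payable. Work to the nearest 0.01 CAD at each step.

Let C be the CIF value. C = FCA price + pre-shipment costs + freight + 0.25% × C
C − 0.25% × C = 20443.76 + 852.60 + 5914.56
0.9975 × C = 27210.92
C = 27210.92 / 0.9975 = 27279.12
Insurance premium = 0.25% × 27279.12 = 68.20
Import duty = 27279.12 × 14.2% = 3873.64

CIF value: CAD 27279.12; import duty: CAD 3873.64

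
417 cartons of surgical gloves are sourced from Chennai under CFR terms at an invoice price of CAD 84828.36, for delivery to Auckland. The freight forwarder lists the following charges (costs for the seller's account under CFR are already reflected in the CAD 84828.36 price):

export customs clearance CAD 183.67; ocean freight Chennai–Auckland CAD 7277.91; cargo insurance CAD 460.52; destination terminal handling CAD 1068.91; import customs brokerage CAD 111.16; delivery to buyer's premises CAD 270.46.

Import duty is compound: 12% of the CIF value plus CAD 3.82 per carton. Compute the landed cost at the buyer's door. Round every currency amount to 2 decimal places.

Total landed cost: CAD 98567.02

CFR: the seller pays costs through ocean freight to the destination port, but not insurance.
Already in the invoice (seller's account under CFR): export clearance, freight — exclude.
CIF value = CFR price + insurance = 84828.36 + 460.52 = 85288.88
Ad valorem component: 85288.88 × 12% = 10234.67
Specific component: 417 × 3.82 = 1592.94
Import duty = 10234.67 + 1592.94 = 11827.61
Buyer bears: insurance 460.52 + destination terminal 1068.91 + brokerage 111.16 + delivery 270.46 + duty 11827.61 = 13738.66
Landed cost = invoice 84828.36 + 13738.66 = 98567.02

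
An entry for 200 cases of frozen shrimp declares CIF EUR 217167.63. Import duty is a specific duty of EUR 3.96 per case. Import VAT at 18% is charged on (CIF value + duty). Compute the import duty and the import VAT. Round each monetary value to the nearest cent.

Import duty: EUR 792.00; import VAT: EUR 39232.73

Import duty = 200 × 3.96 = 792.00
VAT base = CIF + duty = 217167.63 + 792.00 = 217959.63
Import VAT = 217959.63 × 18% = 39232.73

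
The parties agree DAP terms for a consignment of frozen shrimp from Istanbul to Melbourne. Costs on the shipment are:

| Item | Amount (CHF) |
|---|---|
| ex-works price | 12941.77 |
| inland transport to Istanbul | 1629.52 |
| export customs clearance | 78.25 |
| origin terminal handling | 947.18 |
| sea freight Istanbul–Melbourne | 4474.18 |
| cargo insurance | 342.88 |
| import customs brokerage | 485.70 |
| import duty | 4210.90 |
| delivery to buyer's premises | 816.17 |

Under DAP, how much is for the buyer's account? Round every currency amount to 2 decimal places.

DAP: the seller bears all costs to the named destination except import duty and clearance.
Seller's account: goods 12941.77 + inland to port 1629.52 + export clearance 78.25 + origin terminal 947.18 + freight 4474.18 + insurance 342.88 + delivery 816.17 = 21229.95
Buyer's account: brokerage 485.70 + duty 4210.90 = 4696.60

Buyer's account: CHF 4696.60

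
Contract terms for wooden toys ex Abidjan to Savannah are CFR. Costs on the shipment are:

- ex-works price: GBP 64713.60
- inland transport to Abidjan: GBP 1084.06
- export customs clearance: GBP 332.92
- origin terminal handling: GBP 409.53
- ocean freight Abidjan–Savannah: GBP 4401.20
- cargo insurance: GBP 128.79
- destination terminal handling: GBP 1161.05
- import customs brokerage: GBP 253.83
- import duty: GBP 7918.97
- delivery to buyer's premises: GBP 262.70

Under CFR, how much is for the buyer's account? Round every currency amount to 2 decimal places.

CFR: the seller pays costs through ocean freight to the destination port, but not insurance.
Seller's account: goods 64713.60 + inland to port 1084.06 + export clearance 332.92 + origin terminal 409.53 + freight 4401.20 = 70941.31
Buyer's account: insurance 128.79 + destination terminal 1161.05 + brokerage 253.83 + duty 7918.97 + delivery 262.70 = 9725.34

Buyer's account: GBP 9725.34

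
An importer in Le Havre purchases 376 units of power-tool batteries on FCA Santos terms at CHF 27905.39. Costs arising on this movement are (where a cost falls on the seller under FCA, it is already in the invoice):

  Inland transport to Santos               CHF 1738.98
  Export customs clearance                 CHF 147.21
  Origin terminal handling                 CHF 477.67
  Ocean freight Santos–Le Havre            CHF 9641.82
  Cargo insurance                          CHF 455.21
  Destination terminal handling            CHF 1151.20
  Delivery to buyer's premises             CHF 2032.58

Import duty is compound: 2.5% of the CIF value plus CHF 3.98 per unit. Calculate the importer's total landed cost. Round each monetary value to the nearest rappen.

FCA: the seller delivers export-cleared goods to the carrier; the buyer bears costs from that point.
Already in the invoice (seller's account under FCA): inland to port, export clearance — exclude.
CIF value = FCA price + origin terminal + freight + insurance = 27905.39 + 477.67 + 9641.82 + 455.21 = 38480.09
Ad valorem component: 38480.09 × 2.5% = 962.00
Specific component: 376 × 3.98 = 1496.48
Import duty = 962.00 + 1496.48 = 2458.48
Buyer bears: origin terminal 477.67 + freight 9641.82 + insurance 455.21 + destination terminal 1151.20 + delivery 2032.58 + duty 2458.48 = 16216.96
Landed cost = invoice 27905.39 + 16216.96 = 44122.35

Total landed cost: CHF 44122.35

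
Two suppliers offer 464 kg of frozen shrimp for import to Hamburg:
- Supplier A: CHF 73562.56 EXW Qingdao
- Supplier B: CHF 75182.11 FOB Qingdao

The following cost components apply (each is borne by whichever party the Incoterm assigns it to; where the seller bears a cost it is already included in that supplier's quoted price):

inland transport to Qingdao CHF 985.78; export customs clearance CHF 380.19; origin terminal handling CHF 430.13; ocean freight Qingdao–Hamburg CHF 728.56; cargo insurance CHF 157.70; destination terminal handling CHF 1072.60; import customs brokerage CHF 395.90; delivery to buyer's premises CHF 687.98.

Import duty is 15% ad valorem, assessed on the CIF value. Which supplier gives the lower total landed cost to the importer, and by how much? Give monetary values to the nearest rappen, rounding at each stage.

Supplier B is cheaper by CHF 203.03

Supplier A (EXW):
CIF value = EXW price + inland to port + export clearance + origin terminal + freight + insurance = 73562.56 + 985.78 + 380.19 + 430.13 + 728.56 + 157.70 = 76244.92
Import duty = 76244.92 × 15% = 11436.74
Buyer bears (A): 985.78 + 380.19 + 430.13 + 728.56 + 157.70 + 1072.60 + 395.90 + 687.98 = 4838.84
Landed cost (A) = invoice 73562.56 + 4838.84 + duty 11436.74 = 89838.14
Supplier B (FOB):
CIF value = FOB price + freight + insurance = 75182.11 + 728.56 + 157.70 = 76068.37
Import duty = 76068.37 × 15% = 11410.26
Buyer bears (B): 728.56 + 157.70 + 1072.60 + 395.90 + 687.98 = 3042.74
Landed cost (B) = invoice 75182.11 + 3042.74 + duty 11410.26 = 89635.11
Difference = |89838.14 − 89635.11| = 203.03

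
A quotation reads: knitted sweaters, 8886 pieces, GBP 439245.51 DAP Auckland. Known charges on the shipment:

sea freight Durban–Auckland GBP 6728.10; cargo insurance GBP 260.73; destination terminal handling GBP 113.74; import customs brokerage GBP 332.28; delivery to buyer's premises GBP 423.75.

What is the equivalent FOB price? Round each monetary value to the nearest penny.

Not relevant to the conversion: brokerage — on the buyer under both terms; not part of either seller's price.
From DAP to FOB, the seller no longer bears: freight, insurance, destination terminal, delivery.
FOB price = 439245.51 − 6728.10 − 260.73 − 113.74 − 423.75 = 431719.19

FOB price: GBP 431719.19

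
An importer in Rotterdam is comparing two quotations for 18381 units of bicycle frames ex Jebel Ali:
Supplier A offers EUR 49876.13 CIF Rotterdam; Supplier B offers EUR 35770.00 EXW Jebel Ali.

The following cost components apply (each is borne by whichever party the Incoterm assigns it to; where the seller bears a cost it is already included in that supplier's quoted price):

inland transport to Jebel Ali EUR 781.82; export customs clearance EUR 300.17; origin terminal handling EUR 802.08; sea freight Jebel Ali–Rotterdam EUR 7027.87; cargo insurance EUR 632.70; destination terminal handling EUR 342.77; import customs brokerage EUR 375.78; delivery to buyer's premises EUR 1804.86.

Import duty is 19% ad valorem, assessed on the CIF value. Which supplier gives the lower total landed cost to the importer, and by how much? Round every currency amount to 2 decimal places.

Supplier A (CIF):
The CIF price already equals the CIF value: 49876.13
Import duty = 49876.13 × 19% = 9476.46
Buyer bears (A): 342.77 + 375.78 + 1804.86 = 2523.41
Landed cost (A) = invoice 49876.13 + 2523.41 + duty 9476.46 = 61876.00
Supplier B (EXW):
CIF value = EXW price + inland to port + export clearance + origin terminal + freight + insurance = 35770.00 + 781.82 + 300.17 + 802.08 + 7027.87 + 632.70 = 45314.64
Import duty = 45314.64 × 19% = 8609.78
Buyer bears (B): 781.82 + 300.17 + 802.08 + 7027.87 + 632.70 + 342.77 + 375.78 + 1804.86 = 12068.05
Landed cost (B) = invoice 35770.00 + 12068.05 + duty 8609.78 = 56447.83
Difference = |61876.00 − 56447.83| = 5428.17

Supplier B is cheaper by EUR 5428.17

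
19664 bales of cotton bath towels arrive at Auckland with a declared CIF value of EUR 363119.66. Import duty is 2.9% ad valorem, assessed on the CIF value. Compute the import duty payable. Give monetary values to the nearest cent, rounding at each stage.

Import duty = 363119.66 × 2.9% = 10530.47

Import duty: EUR 10530.47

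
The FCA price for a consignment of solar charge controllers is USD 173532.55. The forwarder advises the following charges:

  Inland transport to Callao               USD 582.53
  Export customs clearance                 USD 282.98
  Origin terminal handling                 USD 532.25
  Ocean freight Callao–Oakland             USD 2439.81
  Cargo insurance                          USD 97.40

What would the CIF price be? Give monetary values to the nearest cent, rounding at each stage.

Not relevant to the conversion: export clearance, inland to port — on the seller under both FCA and CIF; already in the FCA price and stays in the CIF price.
From FCA to CIF, the seller additionally bears: origin terminal, freight, insurance.
CIF price = 173532.55 + 532.25 + 2439.81 + 97.40 = 176602.01

CIF price: USD 176602.01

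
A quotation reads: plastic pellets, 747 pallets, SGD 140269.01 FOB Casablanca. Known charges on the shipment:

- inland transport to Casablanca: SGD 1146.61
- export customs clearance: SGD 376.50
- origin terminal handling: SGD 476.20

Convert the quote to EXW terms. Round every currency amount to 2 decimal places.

From FOB to EXW, the seller no longer bears: inland to port, export clearance, origin terminal.
EXW price = 140269.01 − 1146.61 − 376.50 − 476.20 = 138269.70

EXW price: SGD 138269.70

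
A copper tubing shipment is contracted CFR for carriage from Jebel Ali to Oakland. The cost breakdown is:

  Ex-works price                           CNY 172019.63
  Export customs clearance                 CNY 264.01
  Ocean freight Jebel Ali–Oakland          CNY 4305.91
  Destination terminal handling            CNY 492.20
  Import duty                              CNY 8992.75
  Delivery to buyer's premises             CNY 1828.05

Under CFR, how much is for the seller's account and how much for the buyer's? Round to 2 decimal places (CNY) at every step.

Seller: CNY 176589.55; buyer: CNY 11313.00

CFR: the seller pays costs through ocean freight to the destination port, but not insurance.
Seller's account: goods 172019.63 + export clearance 264.01 + freight 4305.91 = 176589.55
Buyer's account: destination terminal 492.20 + duty 8992.75 + delivery 1828.05 = 11313.00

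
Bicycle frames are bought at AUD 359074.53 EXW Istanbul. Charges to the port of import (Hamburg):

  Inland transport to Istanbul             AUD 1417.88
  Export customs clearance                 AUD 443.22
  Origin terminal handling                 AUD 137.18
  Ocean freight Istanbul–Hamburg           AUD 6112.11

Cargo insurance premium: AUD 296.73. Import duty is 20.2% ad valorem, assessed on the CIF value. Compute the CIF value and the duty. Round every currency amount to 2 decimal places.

CIF = EXW price + pre-shipment costs + freight + insurance
CIF = 359074.53 + 1417.88 + 443.22 + 137.18 + 6112.11 + 296.73 = 367481.65
Import duty = 367481.65 × 20.2% = 74231.29

CIF value: AUD 367481.65; import duty: AUD 74231.29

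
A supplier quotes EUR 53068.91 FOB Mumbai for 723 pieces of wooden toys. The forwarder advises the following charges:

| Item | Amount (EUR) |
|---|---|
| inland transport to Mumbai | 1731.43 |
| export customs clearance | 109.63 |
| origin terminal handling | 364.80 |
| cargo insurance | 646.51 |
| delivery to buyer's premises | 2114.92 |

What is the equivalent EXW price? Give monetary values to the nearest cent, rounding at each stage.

Not relevant to the conversion: insurance, delivery — on the buyer under both terms; not part of either seller's price.
From FOB to EXW, the seller no longer bears: inland to port, export clearance, origin terminal.
EXW price = 53068.91 − 1731.43 − 109.63 − 364.80 = 50863.05

EXW price: EUR 50863.05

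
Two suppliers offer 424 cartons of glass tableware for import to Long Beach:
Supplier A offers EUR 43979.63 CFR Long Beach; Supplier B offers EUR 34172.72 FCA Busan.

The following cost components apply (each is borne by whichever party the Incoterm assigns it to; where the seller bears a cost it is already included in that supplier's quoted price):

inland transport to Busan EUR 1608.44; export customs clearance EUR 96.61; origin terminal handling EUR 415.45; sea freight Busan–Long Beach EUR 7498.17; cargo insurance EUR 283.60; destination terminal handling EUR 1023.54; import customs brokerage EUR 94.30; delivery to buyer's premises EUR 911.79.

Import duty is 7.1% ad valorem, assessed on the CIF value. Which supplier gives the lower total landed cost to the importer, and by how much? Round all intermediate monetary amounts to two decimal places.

Supplier A (CFR):
CIF value = CFR price + insurance = 43979.63 + 283.60 = 44263.23
Import duty = 44263.23 × 7.1% = 3142.69
Buyer bears (A): 283.60 + 1023.54 + 94.30 + 911.79 = 2313.23
Landed cost (A) = invoice 43979.63 + 2313.23 + duty 3142.69 = 49435.55
Supplier B (FCA):
CIF value = FCA price + origin terminal + freight + insurance = 34172.72 + 415.45 + 7498.17 + 283.60 = 42369.94
Import duty = 42369.94 × 7.1% = 3008.27
Buyer bears (B): 415.45 + 7498.17 + 283.60 + 1023.54 + 94.30 + 911.79 = 10226.85
Landed cost (B) = invoice 34172.72 + 10226.85 + duty 3008.27 = 47407.84
Difference = |49435.55 − 47407.84| = 2027.71

Supplier B is cheaper by EUR 2027.71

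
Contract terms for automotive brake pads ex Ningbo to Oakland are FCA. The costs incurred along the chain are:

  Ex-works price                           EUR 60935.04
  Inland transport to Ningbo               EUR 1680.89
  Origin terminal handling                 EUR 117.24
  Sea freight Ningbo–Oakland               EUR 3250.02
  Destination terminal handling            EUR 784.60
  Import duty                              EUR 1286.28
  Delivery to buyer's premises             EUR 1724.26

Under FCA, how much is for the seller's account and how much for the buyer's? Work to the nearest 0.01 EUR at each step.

Seller: EUR 62615.93; buyer: EUR 7162.40

FCA: the seller delivers export-cleared goods to the carrier; the buyer bears costs from that point.
Seller's account: goods 60935.04 + inland to port 1680.89 = 62615.93
Buyer's account: origin terminal 117.24 + freight 3250.02 + destination terminal 784.60 + duty 1286.28 + delivery 1724.26 = 7162.40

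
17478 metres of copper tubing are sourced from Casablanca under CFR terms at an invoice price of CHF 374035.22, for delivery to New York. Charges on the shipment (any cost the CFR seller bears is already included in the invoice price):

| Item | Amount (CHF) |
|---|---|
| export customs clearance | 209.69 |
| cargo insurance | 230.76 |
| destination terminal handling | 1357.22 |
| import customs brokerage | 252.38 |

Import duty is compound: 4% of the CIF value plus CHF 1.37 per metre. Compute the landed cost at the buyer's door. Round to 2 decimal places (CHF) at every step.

CFR: the seller pays costs through ocean freight to the destination port, but not insurance.
Already in the invoice (seller's account under CFR): export clearance — exclude.
CIF value = CFR price + insurance = 374035.22 + 230.76 = 374265.98
Ad valorem component: 374265.98 × 4% = 14970.64
Specific component: 17478 × 1.37 = 23944.86
Import duty = 14970.64 + 23944.86 = 38915.50
Buyer bears: insurance 230.76 + destination terminal 1357.22 + brokerage 252.38 + duty 38915.50 = 40755.86
Landed cost = invoice 374035.22 + 40755.86 = 414791.08

Total landed cost: CHF 414791.08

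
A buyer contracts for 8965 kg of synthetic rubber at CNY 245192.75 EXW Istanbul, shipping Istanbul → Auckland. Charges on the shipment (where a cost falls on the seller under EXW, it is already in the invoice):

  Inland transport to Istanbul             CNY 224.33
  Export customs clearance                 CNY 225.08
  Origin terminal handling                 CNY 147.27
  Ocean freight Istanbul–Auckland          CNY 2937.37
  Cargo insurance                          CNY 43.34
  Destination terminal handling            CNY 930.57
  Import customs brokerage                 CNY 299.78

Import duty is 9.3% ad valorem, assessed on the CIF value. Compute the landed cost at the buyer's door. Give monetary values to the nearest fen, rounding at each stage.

Total landed cost: CNY 273136.11

EXW: the seller makes goods available at their premises; the buyer bears all onward costs.
CIF value = EXW price + inland to port + export clearance + origin terminal + freight + insurance = 245192.75 + 224.33 + 225.08 + 147.27 + 2937.37 + 43.34 = 248770.14
Import duty = 248770.14 × 9.3% = 23135.62
Buyer bears: inland to port 224.33 + export clearance 225.08 + origin terminal 147.27 + freight 2937.37 + insurance 43.34 + destination terminal 930.57 + brokerage 299.78 + duty 23135.62 = 27943.36
Landed cost = invoice 245192.75 + 27943.36 = 273136.11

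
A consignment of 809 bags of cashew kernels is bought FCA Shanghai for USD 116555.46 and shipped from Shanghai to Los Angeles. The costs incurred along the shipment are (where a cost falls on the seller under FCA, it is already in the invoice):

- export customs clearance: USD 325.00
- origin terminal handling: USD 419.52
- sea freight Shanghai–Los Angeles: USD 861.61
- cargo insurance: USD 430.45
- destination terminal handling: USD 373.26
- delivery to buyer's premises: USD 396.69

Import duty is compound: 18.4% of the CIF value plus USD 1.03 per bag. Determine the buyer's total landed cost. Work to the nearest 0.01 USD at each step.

Total landed cost: USD 141631.40

FCA: the seller delivers export-cleared goods to the carrier; the buyer bears costs from that point.
Already in the invoice (seller's account under FCA): export clearance — exclude.
CIF value = FCA price + origin terminal + freight + insurance = 116555.46 + 419.52 + 861.61 + 430.45 = 118267.04
Ad valorem component: 118267.04 × 18.4% = 21761.14
Specific component: 809 × 1.03 = 833.27
Import duty = 21761.14 + 833.27 = 22594.41
Buyer bears: origin terminal 419.52 + freight 861.61 + insurance 430.45 + destination terminal 373.26 + delivery 396.69 + duty 22594.41 = 25075.94
Landed cost = invoice 116555.46 + 25075.94 = 141631.40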